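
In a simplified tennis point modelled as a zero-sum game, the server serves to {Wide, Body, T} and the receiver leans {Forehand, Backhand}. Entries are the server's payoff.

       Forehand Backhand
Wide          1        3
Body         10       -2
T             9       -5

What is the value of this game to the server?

16/7

Row minima: Wide → 1, Body → -2, T → -5; maximin = 1.
Column maxima: Forehand → 10, Backhand → 3; minimax = 3.
1 ≠ 3, so there is no saddle point; optimal play is mixed.
T is strictly dominated by Body, so the server never plays it.
On the remaining 2×2 (Wide, Body vs Forehand, Backhand):
Let the server play Wide with probability p. Expected payoff against Forehand: 1p + 10(1−p) = −9p + 10; against Backhand: 3p + (-2)(1−p) = 5p − 2.
Setting these equal: −9p + 10 = 5p − 2 ⇒ −14p = -12 ⇒ p = 6/7, and the value is (-9)·(6/7) + 10 = 16/7.
For the receiver: with q = P(Forehand), equating Wide's and Body's payoffs gives −2q + 3 = 12q − 2 ⇒ q = 5/14.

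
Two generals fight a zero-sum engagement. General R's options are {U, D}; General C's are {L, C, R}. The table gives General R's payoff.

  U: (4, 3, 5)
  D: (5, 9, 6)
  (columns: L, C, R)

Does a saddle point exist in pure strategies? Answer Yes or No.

Row minima: U → 3, D → 5; maximin = 5.
Column maxima: L → 5, C → 9, R → 6; minimax = 5.
maximin = minimax = 5, so a saddle point exists.

Yes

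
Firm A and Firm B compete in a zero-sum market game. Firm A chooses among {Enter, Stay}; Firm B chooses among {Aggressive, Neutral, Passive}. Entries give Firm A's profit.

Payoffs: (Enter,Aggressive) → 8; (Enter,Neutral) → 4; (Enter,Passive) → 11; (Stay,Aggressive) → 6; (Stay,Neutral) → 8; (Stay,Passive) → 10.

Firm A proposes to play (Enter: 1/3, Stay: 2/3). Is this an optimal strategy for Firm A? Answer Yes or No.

Against Aggressive this mix gives (1/3)·8 + (2/3)·6 = 20/3.
Against Neutral this mix gives (1/3)·4 + (2/3)·8 = 20/3.
Against Passive this mix gives (1/3)·11 + (2/3)·10 = 31/3.
All of Firm B's active replies (Aggressive, Neutral) yield 20/3, and no column does worse for Firm A. The mix makes Firm B indifferent and guarantees 20/3, so it is optimal.

Yes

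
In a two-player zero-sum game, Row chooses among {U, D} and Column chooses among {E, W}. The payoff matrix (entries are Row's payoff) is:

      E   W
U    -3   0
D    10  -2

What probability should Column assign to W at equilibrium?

13/15

Row minima: U → -3, D → -2; maximin = -2.
Column maxima: E → 10, W → 0; minimax = 0.
-2 ≠ 0, so there is no saddle point; optimal play is mixed.
Let Row play U with probability p. Expected payoff against E: (-3)p + 10(1−p) = −13p + 10; against W: 0p + (-2)(1−p) = 2p − 2.
Setting these equal: −13p + 10 = 2p − 2 ⇒ −15p = -12 ⇒ p = 4/5, and the value is (-13)·(4/5) + 10 = -2/5.
For Column: with q = P(E), equating U's and D's payoffs gives −3q = 12q − 2 ⇒ q = 2/15.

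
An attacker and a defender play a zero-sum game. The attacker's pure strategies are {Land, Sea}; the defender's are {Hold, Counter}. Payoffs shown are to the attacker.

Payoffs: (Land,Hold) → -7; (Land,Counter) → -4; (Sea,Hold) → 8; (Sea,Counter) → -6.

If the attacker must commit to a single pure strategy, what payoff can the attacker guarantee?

Row minima: Land → -7, Sea → -6.
The best of these is -6.

-6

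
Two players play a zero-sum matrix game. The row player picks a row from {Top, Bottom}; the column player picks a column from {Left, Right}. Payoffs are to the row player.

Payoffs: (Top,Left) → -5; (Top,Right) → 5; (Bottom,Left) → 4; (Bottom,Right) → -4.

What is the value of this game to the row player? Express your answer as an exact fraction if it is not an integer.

Row minima: Top → -5, Bottom → -4; maximin = -4.
Column maxima: Left → 4, Right → 5; minimax = 4.
-4 ≠ 4, so there is no saddle point; optimal play is mixed.
Let the row player play Top with probability p. Expected payoff against Left: (-5)p + 4(1−p) = −9p + 4; against Right: 5p + (-4)(1−p) = 9p − 4.
Setting these equal: −9p + 4 = 9p − 4 ⇒ −18p = -8 ⇒ p = 4/9, and the value is (-9)·(4/9) + 4 = 0.
For the column player: with q = P(Left), equating Top's and Bottom's payoffs gives −10q + 5 = 8q − 4 ⇒ q = 1/2.

0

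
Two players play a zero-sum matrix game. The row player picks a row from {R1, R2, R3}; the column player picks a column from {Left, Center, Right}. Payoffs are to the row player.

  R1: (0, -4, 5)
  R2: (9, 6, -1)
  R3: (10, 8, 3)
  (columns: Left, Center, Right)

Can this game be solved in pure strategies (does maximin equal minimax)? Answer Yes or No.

Row minima: R1 → -4, R2 → -1, R3 → 3; maximin = 3.
Column maxima: Left → 10, Center → 8, Right → 5; minimax = 5.
3 ≠ 5, so no pure-strategy equilibrium exists.

No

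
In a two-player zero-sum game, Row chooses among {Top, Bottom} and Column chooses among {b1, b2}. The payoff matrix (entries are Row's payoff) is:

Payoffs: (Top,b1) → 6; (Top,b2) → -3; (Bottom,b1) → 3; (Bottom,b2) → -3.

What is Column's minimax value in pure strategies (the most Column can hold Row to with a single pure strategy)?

Column maxima: b1 → 6, b2 → -3.
The smallest of these is -3.

-3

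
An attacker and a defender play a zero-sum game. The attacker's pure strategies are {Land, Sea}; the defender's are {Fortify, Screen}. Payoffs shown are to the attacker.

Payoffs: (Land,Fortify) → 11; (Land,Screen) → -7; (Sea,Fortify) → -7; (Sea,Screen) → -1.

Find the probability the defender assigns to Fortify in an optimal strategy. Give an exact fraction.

1/4

Row minima: Land → -7, Sea → -7; maximin = -7.
Column maxima: Fortify → 11, Screen → -1; minimax = -1.
-7 ≠ -1, so there is no saddle point; optimal play is mixed.
Let the attacker play Land with probability p. Expected payoff against Fortify: 11p + (-7)(1−p) = 18p − 7; against Screen: (-7)p + (-1)(1−p) = −6p − 1.
Setting these equal: 18p − 7 = −6p − 1 ⇒ 24p = 6 ⇒ p = 1/4, and the value is (18)·(1/4) − 7 = -5/2.
For the defender: with q = P(Fortify), equating Land's and Sea's payoffs gives 18q − 7 = −6q − 1 ⇒ q = 1/4.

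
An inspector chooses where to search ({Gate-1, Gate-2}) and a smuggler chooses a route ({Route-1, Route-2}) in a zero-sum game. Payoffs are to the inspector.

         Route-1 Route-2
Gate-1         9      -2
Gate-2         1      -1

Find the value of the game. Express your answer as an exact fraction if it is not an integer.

-1

Row minima: Gate-1 → -2, Gate-2 → -1; maximin = -1.
Column maxima: Route-1 → 9, Route-2 → -1; minimax = -1.
Since maximin = minimax = -1, there is a saddle point and the value is -1.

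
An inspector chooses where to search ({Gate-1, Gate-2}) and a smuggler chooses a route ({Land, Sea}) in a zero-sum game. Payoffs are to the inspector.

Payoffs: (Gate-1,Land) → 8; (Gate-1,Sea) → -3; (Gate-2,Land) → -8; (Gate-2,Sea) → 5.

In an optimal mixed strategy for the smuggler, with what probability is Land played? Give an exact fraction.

Row minima: Gate-1 → -3, Gate-2 → -8; maximin = -3.
Column maxima: Land → 8, Sea → 5; minimax = 5.
-3 ≠ 5, so there is no saddle point; optimal play is mixed.
Let the inspector play Gate-1 with probability p. Expected payoff against Land: 8p + (-8)(1−p) = 16p − 8; against Sea: (-3)p + 5(1−p) = −8p + 5.
Setting these equal: 16p − 8 = −8p + 5 ⇒ 24p = 13 ⇒ p = 13/24, and the value is (16)·(13/24) − 8 = 2/3.
For the smuggler: with q = P(Land), equating Gate-1's and Gate-2's payoffs gives 11q − 3 = −13q + 5 ⇒ q = 1/3.

1/3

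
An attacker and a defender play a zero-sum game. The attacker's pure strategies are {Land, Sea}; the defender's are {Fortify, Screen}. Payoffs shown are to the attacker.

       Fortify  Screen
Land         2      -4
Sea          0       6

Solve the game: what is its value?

Row minima: Land → -4, Sea → 0; maximin = 0.
Column maxima: Fortify → 2, Screen → 6; minimax = 2.
0 ≠ 2, so there is no saddle point; optimal play is mixed.
Let the attacker play Land with probability p. Expected payoff against Fortify: 2p + 0(1−p) = 2p; against Screen: (-4)p + 6(1−p) = −10p + 6.
Setting these equal: 2p = −10p + 6 ⇒ 12p = 6 ⇒ p = 1/2, and the value is (2)·(1/2) = 1.
For the defender: with q = P(Fortify), equating Land's and Sea's payoffs gives 6q − 4 = −6q + 6 ⇒ q = 5/6.

1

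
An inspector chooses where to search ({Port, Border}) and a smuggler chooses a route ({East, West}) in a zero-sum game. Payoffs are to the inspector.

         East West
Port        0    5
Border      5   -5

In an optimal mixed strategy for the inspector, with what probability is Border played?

Row minima: Port → 0, Border → -5; maximin = 0.
Column maxima: East → 5, West → 5; minimax = 5.
0 ≠ 5, so there is no saddle point; optimal play is mixed.
Let the inspector play Port with probability p. Expected payoff against East: 0p + 5(1−p) = −5p + 5; against West: 5p + (-5)(1−p) = 10p − 5.
Setting these equal: −5p + 5 = 10p − 5 ⇒ −15p = -10 ⇒ p = 2/3, and the value is (-5)·(2/3) + 5 = 5/3.
For the smuggler: with q = P(East), equating Port's and Border's payoffs gives −5q + 5 = 10q − 5 ⇒ q = 2/3.

1/3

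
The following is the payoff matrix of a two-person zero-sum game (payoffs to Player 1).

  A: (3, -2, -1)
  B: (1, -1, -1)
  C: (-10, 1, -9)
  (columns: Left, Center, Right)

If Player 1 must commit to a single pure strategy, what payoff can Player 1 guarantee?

-1

Row minima: A → -2, B → -1, C → -10.
The best of these is -1.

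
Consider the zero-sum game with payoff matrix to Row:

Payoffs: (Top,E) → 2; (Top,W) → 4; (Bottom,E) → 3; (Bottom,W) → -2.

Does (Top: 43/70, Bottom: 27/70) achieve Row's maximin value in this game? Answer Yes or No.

No

Against E this mix gives (43/70)·2 + (27/70)·3 = 167/70.
Against W this mix gives (43/70)·4 + (27/70)·(-2) = 59/35.
Column will play W, holding Row to 59/35. Shifting weight toward the row that does better against W would raise this floor (the equalizing mix achieves 16/7 against both W and E), so the proposed strategy is not optimal.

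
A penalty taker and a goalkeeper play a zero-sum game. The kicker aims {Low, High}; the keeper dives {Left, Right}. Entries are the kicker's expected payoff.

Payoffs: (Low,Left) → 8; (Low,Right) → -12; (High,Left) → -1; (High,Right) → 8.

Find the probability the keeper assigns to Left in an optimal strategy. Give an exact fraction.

Row minima: Low → -12, High → -1; maximin = -1.
Column maxima: Left → 8, Right → 8; minimax = 8.
-1 ≠ 8, so there is no saddle point; optimal play is mixed.
Let the kicker play Low with probability p. Expected payoff against Left: 8p + (-1)(1−p) = 9p − 1; against Right: (-12)p + 8(1−p) = −20p + 8.
Setting these equal: 9p − 1 = −20p + 8 ⇒ 29p = 9 ⇒ p = 9/29, and the value is (9)·(9/29) − 1 = 52/29.
For the keeper: with q = P(Left), equating Low's and High's payoffs gives 20q − 12 = −9q + 8 ⇒ q = 20/29.

20/29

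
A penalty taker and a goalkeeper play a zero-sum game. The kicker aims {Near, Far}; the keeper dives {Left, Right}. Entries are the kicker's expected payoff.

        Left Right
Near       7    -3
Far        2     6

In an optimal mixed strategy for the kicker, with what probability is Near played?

2/7

Row minima: Near → -3, Far → 2; maximin = 2.
Column maxima: Left → 7, Right → 6; minimax = 6.
2 ≠ 6, so there is no saddle point; optimal play is mixed.
Let the kicker play Near with probability p. Expected payoff against Left: 7p + 2(1−p) = 5p + 2; against Right: (-3)p + 6(1−p) = −9p + 6.
Setting these equal: 5p + 2 = −9p + 6 ⇒ 14p = 4 ⇒ p = 2/7, and the value is (5)·(2/7) + 2 = 24/7.
For the keeper: with q = P(Left), equating Near's and Far's payoffs gives 10q − 3 = −4q + 6 ⇒ q = 9/14.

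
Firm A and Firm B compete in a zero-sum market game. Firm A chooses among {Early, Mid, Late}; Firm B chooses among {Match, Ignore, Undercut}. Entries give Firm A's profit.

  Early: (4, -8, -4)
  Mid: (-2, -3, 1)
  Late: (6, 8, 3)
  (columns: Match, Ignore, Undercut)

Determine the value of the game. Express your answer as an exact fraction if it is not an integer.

Row minima: Early → -8, Mid → -3, Late → 3; maximin = 3.
Column maxima: Match → 6, Ignore → 8, Undercut → 3; minimax = 3.
Since maximin = minimax = 3, there is a saddle point and the value is 3.

3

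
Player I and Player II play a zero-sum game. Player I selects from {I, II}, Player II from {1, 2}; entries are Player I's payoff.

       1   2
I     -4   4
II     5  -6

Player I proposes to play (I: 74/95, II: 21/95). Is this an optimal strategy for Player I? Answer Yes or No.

No

Against 1 this mix gives (74/95)·(-4) + (21/95)·5 = -191/95.
Against 2 this mix gives (74/95)·4 + (21/95)·(-6) = 34/19.
Player II will play 1, holding Player I to -191/95. Shifting weight toward the row that does better against 1 would raise this floor (the equalizing mix achieves -4/19 against both 1 and 2), so the proposed strategy is not optimal.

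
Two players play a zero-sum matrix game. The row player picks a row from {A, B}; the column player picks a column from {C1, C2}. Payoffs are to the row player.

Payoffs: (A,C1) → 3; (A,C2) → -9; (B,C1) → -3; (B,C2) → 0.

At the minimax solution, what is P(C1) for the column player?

Row minima: A → -9, B → -3; maximin = -3.
Column maxima: C1 → 3, C2 → 0; minimax = 0.
-3 ≠ 0, so there is no saddle point; optimal play is mixed.
Let the row player play A with probability p. Expected payoff against C1: 3p + (-3)(1−p) = 6p − 3; against C2: (-9)p + 0(1−p) = −9p.
Setting these equal: 6p − 3 = −9p ⇒ 15p = 3 ⇒ p = 1/5, and the value is (6)·(1/5) − 3 = -9/5.
For the column player: with q = P(C1), equating A's and B's payoffs gives 12q − 9 = −3q ⇒ q = 3/5.

3/5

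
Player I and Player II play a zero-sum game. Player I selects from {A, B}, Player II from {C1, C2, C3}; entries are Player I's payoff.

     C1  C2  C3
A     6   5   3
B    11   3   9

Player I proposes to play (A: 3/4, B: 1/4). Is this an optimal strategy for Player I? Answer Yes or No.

Against C1 this mix gives (3/4)·6 + (1/4)·11 = 29/4.
Against C2 this mix gives (3/4)·5 + (1/4)·3 = 9/2.
Against C3 this mix gives (3/4)·3 + (1/4)·9 = 9/2.
All of Player II's active replies (C2, C3) yield 9/2, and no column does worse for Player I. The mix makes Player II indifferent and guarantees 9/2, so it is optimal.

Yes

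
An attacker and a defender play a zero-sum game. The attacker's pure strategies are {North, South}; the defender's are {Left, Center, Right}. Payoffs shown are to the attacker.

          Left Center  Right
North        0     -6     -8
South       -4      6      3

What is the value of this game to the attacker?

-32/15

Row minima: North → -8, South → -4; maximin = -4.
Column maxima: Left → 0, Center → 6, Right → 3; minimax = 0.
-4 ≠ 0, so there is no saddle point; optimal play is mixed.
Center is strictly dominated by Right (it gives the attacker strictly more in every row), so the defender never plays it.
On the remaining 2×2 (North, South vs Left, Right):
Let the attacker play North with probability p. Expected payoff against Left: 0p + (-4)(1−p) = 4p − 4; against Right: (-8)p + 3(1−p) = −11p + 3.
Setting these equal: 4p − 4 = −11p + 3 ⇒ 15p = 7 ⇒ p = 7/15, and the value is (4)·(7/15) − 4 = -32/15.
For the defender: with q = P(Left), equating North's and South's payoffs gives 8q − 8 = −7q + 3 ⇒ q = 11/15.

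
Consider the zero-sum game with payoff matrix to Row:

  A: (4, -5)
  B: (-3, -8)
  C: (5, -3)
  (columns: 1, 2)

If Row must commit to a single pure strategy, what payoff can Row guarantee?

-3

Row minima: A → -5, B → -8, C → -3.
The best of these is -3.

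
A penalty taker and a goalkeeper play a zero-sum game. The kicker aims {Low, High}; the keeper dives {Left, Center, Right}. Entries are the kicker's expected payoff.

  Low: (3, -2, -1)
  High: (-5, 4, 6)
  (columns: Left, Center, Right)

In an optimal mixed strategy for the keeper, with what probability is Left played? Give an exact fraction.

Row minima: Low → -2, High → -5; maximin = -2.
Column maxima: Left → 3, Center → 4, Right → 6; minimax = 3.
-2 ≠ 3, so there is no saddle point; optimal play is mixed.
Right is strictly dominated by Center (it gives the kicker strictly more in every row), so the keeper never plays it.
On the remaining 2×2 (Low, High vs Left, Center):
Let the kicker play Low with probability p. Expected payoff against Left: 3p + (-5)(1−p) = 8p − 5; against Center: (-2)p + 4(1−p) = −6p + 4.
Setting these equal: 8p − 5 = −6p + 4 ⇒ 14p = 9 ⇒ p = 9/14, and the value is (8)·(9/14) − 5 = 1/7.
For the keeper: with q = P(Left), equating Low's and High's payoffs gives 5q − 2 = −9q + 4 ⇒ q = 3/7.

3/7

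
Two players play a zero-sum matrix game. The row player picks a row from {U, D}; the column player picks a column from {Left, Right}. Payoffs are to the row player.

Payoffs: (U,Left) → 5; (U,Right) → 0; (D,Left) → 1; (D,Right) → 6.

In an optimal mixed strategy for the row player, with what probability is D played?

Row minima: U → 0, D → 1; maximin = 1.
Column maxima: Left → 5, Right → 6; minimax = 5.
1 ≠ 5, so there is no saddle point; optimal play is mixed.
Let the row player play U with probability p. Expected payoff against Left: 5p + 1(1−p) = 4p + 1; against Right: 0p + 6(1−p) = −6p + 6.
Setting these equal: 4p + 1 = −6p + 6 ⇒ 10p = 5 ⇒ p = 1/2, and the value is (4)·(1/2) + 1 = 3.
For the column player: with q = P(Left), equating U's and D's payoffs gives 5q = −5q + 6 ⇒ q = 3/5.

1/2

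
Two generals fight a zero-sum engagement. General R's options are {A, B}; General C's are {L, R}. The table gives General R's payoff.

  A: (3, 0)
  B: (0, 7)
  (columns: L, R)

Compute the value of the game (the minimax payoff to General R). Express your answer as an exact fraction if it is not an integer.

Row minima: A → 0, B → 0; maximin = 0.
Column maxima: L → 3, R → 7; minimax = 3.
0 ≠ 3, so there is no saddle point; optimal play is mixed.
Let General R play A with probability p. Expected payoff against L: 3p + 0(1−p) = 3p; against R: 0p + 7(1−p) = −7p + 7.
Setting these equal: 3p = −7p + 7 ⇒ 10p = 7 ⇒ p = 7/10, and the value is (3)·(7/10) = 21/10.
For General C: with q = P(L), equating A's and B's payoffs gives 3q = −7q + 7 ⇒ q = 7/10.

21/10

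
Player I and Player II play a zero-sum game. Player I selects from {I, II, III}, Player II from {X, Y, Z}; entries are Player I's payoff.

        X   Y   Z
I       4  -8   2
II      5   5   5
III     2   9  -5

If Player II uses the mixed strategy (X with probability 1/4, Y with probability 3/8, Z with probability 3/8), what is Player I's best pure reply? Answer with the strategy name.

Expected payoff of I: (1/4)·4 + (3/8)·(-8) + (3/8)·2 = -5/4.
Expected payoff of II: (1/4)·5 + (3/8)·5 + (3/8)·5 = 5.
Expected payoff of III: (1/4)·2 + (3/8)·9 + (3/8)·(-5) = 2.
The largest is 5, so Player I's best response is II.

II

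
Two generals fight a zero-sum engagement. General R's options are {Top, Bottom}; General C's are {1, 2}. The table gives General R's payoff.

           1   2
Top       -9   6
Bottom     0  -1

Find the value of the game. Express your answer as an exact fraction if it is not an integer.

Row minima: Top → -9, Bottom → -1; maximin = -1.
Column maxima: 1 → 0, 2 → 6; minimax = 0.
-1 ≠ 0, so there is no saddle point; optimal play is mixed.
Let General R play Top with probability p. Expected payoff against 1: (-9)p + 0(1−p) = −9p; against 2: 6p + (-1)(1−p) = 7p − 1.
Setting these equal: −9p = 7p − 1 ⇒ −16p = -1 ⇒ p = 1/16, and the value is (-9)·(1/16) = -9/16.
For General C: with q = P(1), equating Top's and Bottom's payoffs gives −15q + 6 = q − 1 ⇒ q = 7/16.

-9/16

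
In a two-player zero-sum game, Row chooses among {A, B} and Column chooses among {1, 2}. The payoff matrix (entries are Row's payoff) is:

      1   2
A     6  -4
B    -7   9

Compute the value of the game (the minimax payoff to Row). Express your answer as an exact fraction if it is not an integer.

1

Row minima: A → -4, B → -7; maximin = -4.
Column maxima: 1 → 6, 2 → 9; minimax = 6.
-4 ≠ 6, so there is no saddle point; optimal play is mixed.
Let Row play A with probability p. Expected payoff against 1: 6p + (-7)(1−p) = 13p − 7; against 2: (-4)p + 9(1−p) = −13p + 9.
Setting these equal: 13p − 7 = −13p + 9 ⇒ 26p = 16 ⇒ p = 8/13, and the value is (13)·(8/13) − 7 = 1.
For Column: with q = P(1), equating A's and B's payoffs gives 10q − 4 = −16q + 9 ⇒ q = 1/2.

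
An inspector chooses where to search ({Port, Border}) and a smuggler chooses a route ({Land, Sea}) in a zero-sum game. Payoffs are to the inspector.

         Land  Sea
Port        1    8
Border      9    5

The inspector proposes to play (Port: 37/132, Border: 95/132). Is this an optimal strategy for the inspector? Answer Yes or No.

No

Against Land this mix gives (37/132)·1 + (95/132)·9 = 223/33.
Against Sea this mix gives (37/132)·8 + (95/132)·5 = 257/44.
The smuggler will play Sea, holding the inspector to 257/44. Shifting weight toward the row that does better against Sea would raise this floor (the equalizing mix achieves 67/11 against both Sea and Land), so the proposed strategy is not optimal.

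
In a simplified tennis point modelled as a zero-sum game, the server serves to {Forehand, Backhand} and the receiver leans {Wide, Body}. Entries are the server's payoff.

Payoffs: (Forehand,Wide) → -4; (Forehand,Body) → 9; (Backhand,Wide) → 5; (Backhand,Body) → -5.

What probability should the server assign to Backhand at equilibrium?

Row minima: Forehand → -4, Backhand → -5; maximin = -4.
Column maxima: Wide → 5, Body → 9; minimax = 5.
-4 ≠ 5, so there is no saddle point; optimal play is mixed.
Let the server play Forehand with probability p. Expected payoff against Wide: (-4)p + 5(1−p) = −9p + 5; against Body: 9p + (-5)(1−p) = 14p − 5.
Setting these equal: −9p + 5 = 14p − 5 ⇒ −23p = -10 ⇒ p = 10/23, and the value is (-9)·(10/23) + 5 = 25/23.
For the receiver: with q = P(Wide), equating Forehand's and Backhand's payoffs gives −13q + 9 = 10q − 5 ⇒ q = 14/23.

13/23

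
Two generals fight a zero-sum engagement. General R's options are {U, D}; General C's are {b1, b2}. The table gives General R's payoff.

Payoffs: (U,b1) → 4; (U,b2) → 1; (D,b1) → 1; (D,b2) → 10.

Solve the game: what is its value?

Row minima: U → 1, D → 1; maximin = 1.
Column maxima: b1 → 4, b2 → 10; minimax = 4.
1 ≠ 4, so there is no saddle point; optimal play is mixed.
Let General R play U with probability p. Expected payoff against b1: 4p + 1(1−p) = 3p + 1; against b2: 1p + 10(1−p) = −9p + 10.
Setting these equal: 3p + 1 = −9p + 10 ⇒ 12p = 9 ⇒ p = 3/4, and the value is (3)·(3/4) + 1 = 13/4.
For General C: with q = P(b1), equating U's and D's payoffs gives 3q + 1 = −9q + 10 ⇒ q = 3/4.

13/4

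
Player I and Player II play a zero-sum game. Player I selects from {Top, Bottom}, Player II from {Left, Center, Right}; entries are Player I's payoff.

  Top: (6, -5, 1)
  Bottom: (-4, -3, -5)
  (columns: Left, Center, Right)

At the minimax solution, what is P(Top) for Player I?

1/4

Row minima: Top → -5, Bottom → -5; maximin = -5.
Column maxima: Left → 6, Center → -3, Right → 1; minimax = -3.
-5 ≠ -3, so there is no saddle point; optimal play is mixed.
Left is strictly dominated by Right (it gives Player I strictly more in every row), so Player II never plays it.
On the remaining 2×2 (Top, Bottom vs Center, Right):
Let Player I play Top with probability p. Expected payoff against Center: (-5)p + (-3)(1−p) = −2p − 3; against Right: 1p + (-5)(1−p) = 6p − 5.
Setting these equal: −2p − 3 = 6p − 5 ⇒ −8p = -2 ⇒ p = 1/4, and the value is (-2)·(1/4) − 3 = -7/2.
For Player II: with q = P(Center), equating Top's and Bottom's payoffs gives −6q + 1 = 2q − 5 ⇒ q = 3/4.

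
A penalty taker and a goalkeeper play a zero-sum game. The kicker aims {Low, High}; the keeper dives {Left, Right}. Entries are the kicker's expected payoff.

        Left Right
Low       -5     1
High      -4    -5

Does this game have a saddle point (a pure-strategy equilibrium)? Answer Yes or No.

Row minima: Low → -5, High → -5; maximin = -5.
Column maxima: Left → -4, Right → 1; minimax = -4.
-5 ≠ -4, so no pure-strategy equilibrium exists.

No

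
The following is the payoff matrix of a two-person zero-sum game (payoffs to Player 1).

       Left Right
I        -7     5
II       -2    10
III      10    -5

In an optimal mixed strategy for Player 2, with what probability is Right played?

Row minima: I → -7, II → -2, III → -5; maximin = -2.
Column maxima: Left → 10, Right → 10; minimax = 10.
-2 ≠ 10, so there is no saddle point; optimal play is mixed.
I is strictly dominated by II, so Player 1 never plays it.
On the remaining 2×2 (II, III vs Left, Right):
Let Player 1 play II with probability p. Expected payoff against Left: (-2)p + 10(1−p) = −12p + 10; against Right: 10p + (-5)(1−p) = 15p − 5.
Setting these equal: −12p + 10 = 15p − 5 ⇒ −27p = -15 ⇒ p = 5/9, and the value is (-12)·(5/9) + 10 = 10/3.
For Player 2: with q = P(Left), equating II's and III's payoffs gives −12q + 10 = 15q − 5 ⇒ q = 5/9.

4/9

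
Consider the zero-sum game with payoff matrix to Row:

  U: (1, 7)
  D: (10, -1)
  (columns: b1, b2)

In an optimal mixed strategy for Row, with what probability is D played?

Row minima: U → 1, D → -1; maximin = 1.
Column maxima: b1 → 10, b2 → 7; minimax = 7.
1 ≠ 7, so there is no saddle point; optimal play is mixed.
Let Row play U with probability p. Expected payoff against b1: 1p + 10(1−p) = −9p + 10; against b2: 7p + (-1)(1−p) = 8p − 1.
Setting these equal: −9p + 10 = 8p − 1 ⇒ −17p = -11 ⇒ p = 11/17, and the value is (-9)·(11/17) + 10 = 71/17.
For Column: with q = P(b1), equating U's and D's payoffs gives −6q + 7 = 11q − 1 ⇒ q = 8/17.

6/17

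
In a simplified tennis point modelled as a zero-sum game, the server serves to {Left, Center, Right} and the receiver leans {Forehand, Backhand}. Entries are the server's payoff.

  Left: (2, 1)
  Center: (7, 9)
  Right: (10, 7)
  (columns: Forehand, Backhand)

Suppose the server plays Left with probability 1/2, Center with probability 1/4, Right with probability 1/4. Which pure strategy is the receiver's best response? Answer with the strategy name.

Backhand

If the receiver plays Forehand, the server's expected payoff is (1/2)·2 + (1/4)·7 + (1/4)·10 = 21/4.
If the receiver plays Backhand, the server's expected payoff is (1/2)·1 + (1/4)·9 + (1/4)·7 = 9/2.
The receiver minimizes the server's payoff; the smallest is 9/2, so the best response is Backhand.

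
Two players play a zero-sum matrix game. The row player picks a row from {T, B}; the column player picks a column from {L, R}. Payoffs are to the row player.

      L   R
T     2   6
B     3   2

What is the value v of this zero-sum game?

14/5

Row minima: T → 2, B → 2; maximin = 2.
Column maxima: L → 3, R → 6; minimax = 3.
2 ≠ 3, so there is no saddle point; optimal play is mixed.
Let the row player play T with probability p. Expected payoff against L: 2p + 3(1−p) = −p + 3; against R: 6p + 2(1−p) = 4p + 2.
Setting these equal: −p + 3 = 4p + 2 ⇒ −5p = -1 ⇒ p = 1/5, and the value is (-1)·(1/5) + 3 = 14/5.
For the column player: with q = P(L), equating T's and B's payoffs gives −4q + 6 = q + 2 ⇒ q = 4/5.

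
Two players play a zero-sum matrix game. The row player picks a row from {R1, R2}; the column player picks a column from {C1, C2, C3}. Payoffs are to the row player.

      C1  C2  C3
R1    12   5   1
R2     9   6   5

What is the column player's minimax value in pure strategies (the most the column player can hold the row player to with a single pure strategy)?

5

Column maxima: C1 → 12, C2 → 6, C3 → 5.
The smallest of these is 5.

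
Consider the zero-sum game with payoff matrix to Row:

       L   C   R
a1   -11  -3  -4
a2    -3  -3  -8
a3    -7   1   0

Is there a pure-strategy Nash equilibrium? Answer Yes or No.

No

Row minima: a1 → -11, a2 → -8, a3 → -7; maximin = -7.
Column maxima: L → -3, C → 1, R → 0; minimax = -3.
-7 ≠ -3, so no pure-strategy equilibrium exists.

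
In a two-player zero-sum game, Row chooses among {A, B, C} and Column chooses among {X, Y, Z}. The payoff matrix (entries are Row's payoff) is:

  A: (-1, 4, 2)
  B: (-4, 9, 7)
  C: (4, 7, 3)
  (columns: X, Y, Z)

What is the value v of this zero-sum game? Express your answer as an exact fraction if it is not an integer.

10/3

Row minima: A → -1, B → -4, C → 3; maximin = 3.
Column maxima: X → 4, Y → 9, Z → 7; minimax = 4.
3 ≠ 4, so there is no saddle point; optimal play is mixed.
A is strictly dominated by C, so Row never plays it.
Y is strictly dominated by X (it gives Row strictly more in every row), so Column never plays it.
On the remaining 2×2 (B, C vs X, Z):
Let Row play B with probability p. Expected payoff against X: (-4)p + 4(1−p) = −8p + 4; against Z: 7p + 3(1−p) = 4p + 3.
Setting these equal: −8p + 4 = 4p + 3 ⇒ −12p = -1 ⇒ p = 1/12, and the value is (-8)·(1/12) + 4 = 10/3.
For Column: with q = P(X), equating B's and C's payoffs gives −11q + 7 = q + 3 ⇒ q = 1/3.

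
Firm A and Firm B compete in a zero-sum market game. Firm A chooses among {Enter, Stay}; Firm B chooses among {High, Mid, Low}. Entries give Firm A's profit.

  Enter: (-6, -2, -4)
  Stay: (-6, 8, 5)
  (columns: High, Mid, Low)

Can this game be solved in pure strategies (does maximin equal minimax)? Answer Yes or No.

Yes

Row minima: Enter → -6, Stay → -6; maximin = -6.
Column maxima: High → -6, Mid → 8, Low → 5; minimax = -6.
maximin = minimax = -6, so a saddle point exists.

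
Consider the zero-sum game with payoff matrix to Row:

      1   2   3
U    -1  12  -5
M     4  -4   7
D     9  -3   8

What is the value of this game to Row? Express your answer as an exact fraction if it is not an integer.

81/28

Row minima: U → -5, M → -4, D → -3; maximin = -3.
Column maxima: 1 → 9, 2 → 12, 3 → 8; minimax = 8.
-3 ≠ 8, so there is no saddle point; optimal play is mixed.
M is strictly dominated by D, so Row never plays it.
With M eliminated, 1 is strictly dominated by 3 (it gives Row strictly more in every remaining row), so Column never plays it.
On the remaining 2×2 (U, D vs 2, 3):
Let Row play U with probability p. Expected payoff against 2: 12p + (-3)(1−p) = 15p − 3; against 3: (-5)p + 8(1−p) = −13p + 8.
Setting these equal: 15p − 3 = −13p + 8 ⇒ 28p = 11 ⇒ p = 11/28, and the value is (15)·(11/28) − 3 = 81/28.
For Column: with q = P(2), equating U's and D's payoffs gives 17q − 5 = −11q + 8 ⇒ q = 13/28.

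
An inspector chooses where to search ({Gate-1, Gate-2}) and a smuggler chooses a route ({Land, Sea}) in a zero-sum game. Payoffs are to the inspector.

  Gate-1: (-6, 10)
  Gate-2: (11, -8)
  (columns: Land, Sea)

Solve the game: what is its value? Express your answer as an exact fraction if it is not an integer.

62/35

Row minima: Gate-1 → -6, Gate-2 → -8; maximin = -6.
Column maxima: Land → 11, Sea → 10; minimax = 10.
-6 ≠ 10, so there is no saddle point; optimal play is mixed.
Let the inspector play Gate-1 with probability p. Expected payoff against Land: (-6)p + 11(1−p) = −17p + 11; against Sea: 10p + (-8)(1−p) = 18p − 8.
Setting these equal: −17p + 11 = 18p − 8 ⇒ −35p = -19 ⇒ p = 19/35, and the value is (-17)·(19/35) + 11 = 62/35.
For the smuggler: with q = P(Land), equating Gate-1's and Gate-2's payoffs gives −16q + 10 = 19q − 8 ⇒ q = 18/35.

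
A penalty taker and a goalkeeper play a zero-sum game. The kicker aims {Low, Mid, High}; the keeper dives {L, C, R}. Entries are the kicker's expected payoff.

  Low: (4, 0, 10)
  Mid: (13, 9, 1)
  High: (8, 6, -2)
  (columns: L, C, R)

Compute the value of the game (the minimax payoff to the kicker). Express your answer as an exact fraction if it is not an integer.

Row minima: Low → 0, Mid → 1, High → -2; maximin = 1.
Column maxima: L → 13, C → 9, R → 10; minimax = 9.
1 ≠ 9, so there is no saddle point; optimal play is mixed.
High is strictly dominated by Mid, so the kicker never plays it.
L is strictly dominated by C (it gives the kicker strictly more in every row), so the keeper never plays it.
On the remaining 2×2 (Low, Mid vs C, R):
Let the kicker play Low with probability p. Expected payoff against C: 0p + 9(1−p) = −9p + 9; against R: 10p + 1(1−p) = 9p + 1.
Setting these equal: −9p + 9 = 9p + 1 ⇒ −18p = -8 ⇒ p = 4/9, and the value is (-9)·(4/9) + 9 = 5.
For the keeper: with q = P(C), equating Low's and Mid's payoffs gives −10q + 10 = 8q + 1 ⇒ q = 1/2.

5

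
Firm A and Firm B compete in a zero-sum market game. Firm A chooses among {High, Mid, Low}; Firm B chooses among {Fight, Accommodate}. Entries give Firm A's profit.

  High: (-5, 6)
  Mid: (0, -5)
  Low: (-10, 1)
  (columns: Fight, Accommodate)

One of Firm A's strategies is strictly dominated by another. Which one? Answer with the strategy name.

Low

High gives a strictly higher payoff than Low against every column: -5 > -10, 6 > 1.
So Low is strictly dominated and Firm A never plays it.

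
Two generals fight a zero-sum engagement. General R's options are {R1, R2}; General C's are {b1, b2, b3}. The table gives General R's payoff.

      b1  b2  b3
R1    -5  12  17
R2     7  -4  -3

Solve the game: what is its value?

16/7

Row minima: R1 → -5, R2 → -4; maximin = -4.
Column maxima: b1 → 7, b2 → 12, b3 → 17; minimax = 7.
-4 ≠ 7, so there is no saddle point; optimal play is mixed.
b3 is strictly dominated by b2 (it gives General R strictly more in every row), so General C never plays it.
On the remaining 2×2 (R1, R2 vs b1, b2):
Let General R play R1 with probability p. Expected payoff against b1: (-5)p + 7(1−p) = −12p + 7; against b2: 12p + (-4)(1−p) = 16p − 4.
Setting these equal: −12p + 7 = 16p − 4 ⇒ −28p = -11 ⇒ p = 11/28, and the value is (-12)·(11/28) + 7 = 16/7.
For General C: with q = P(b1), equating R1's and R2's payoffs gives −17q + 12 = 11q − 4 ⇒ q = 4/7.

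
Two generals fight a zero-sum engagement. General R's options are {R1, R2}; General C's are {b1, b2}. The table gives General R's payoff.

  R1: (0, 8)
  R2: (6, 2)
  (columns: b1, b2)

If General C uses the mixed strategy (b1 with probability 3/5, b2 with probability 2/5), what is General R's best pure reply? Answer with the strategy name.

Expected payoff of R1: (3/5)·0 + (2/5)·8 = 16/5.
Expected payoff of R2: (3/5)·6 + (2/5)·2 = 22/5.
The largest is 22/5, so General R's best response is R2.

R2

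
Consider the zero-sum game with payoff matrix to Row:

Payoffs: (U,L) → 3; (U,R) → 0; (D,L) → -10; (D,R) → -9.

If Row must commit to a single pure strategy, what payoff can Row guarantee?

Row minima: U → 0, D → -10.
The best of these is 0.

0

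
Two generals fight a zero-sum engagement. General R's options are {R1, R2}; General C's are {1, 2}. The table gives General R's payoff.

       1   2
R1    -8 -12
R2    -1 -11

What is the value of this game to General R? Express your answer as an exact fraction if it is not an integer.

Row minima: R1 → -12, R2 → -11; maximin = -11.
Column maxima: 1 → -1, 2 → -11; minimax = -11.
Since maximin = minimax = -11, there is a saddle point and the value is -11.

-11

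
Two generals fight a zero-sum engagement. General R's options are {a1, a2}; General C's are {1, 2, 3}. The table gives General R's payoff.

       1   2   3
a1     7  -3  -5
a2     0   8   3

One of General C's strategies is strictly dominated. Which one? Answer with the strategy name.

2

3 holds General R's payoff strictly below 2 in every row: -5 < -3, 3 < 8.
So 2 is strictly dominated for General C.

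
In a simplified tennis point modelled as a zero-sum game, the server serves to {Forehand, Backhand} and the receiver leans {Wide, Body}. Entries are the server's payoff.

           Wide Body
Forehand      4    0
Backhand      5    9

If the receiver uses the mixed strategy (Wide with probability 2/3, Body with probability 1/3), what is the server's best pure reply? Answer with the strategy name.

Backhand

Expected payoff of Forehand: (2/3)·4 + (1/3)·0 = 8/3.
Expected payoff of Backhand: (2/3)·5 + (1/3)·9 = 19/3.
The largest is 19/3, so the server's best response is Backhand.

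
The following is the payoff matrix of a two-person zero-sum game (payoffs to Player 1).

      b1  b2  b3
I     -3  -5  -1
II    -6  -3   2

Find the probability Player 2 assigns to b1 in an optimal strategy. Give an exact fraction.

Row minima: I → -5, II → -6; maximin = -5.
Column maxima: b1 → -3, b2 → -3, b3 → 2; minimax = -3.
-5 ≠ -3, so there is no saddle point; optimal play is mixed.
b3 is strictly dominated by b1 (it gives Player 1 strictly more in every row), so Player 2 never plays it.
On the remaining 2×2 (I, II vs b1, b2):
Let Player 1 play I with probability p. Expected payoff against b1: (-3)p + (-6)(1−p) = 3p − 6; against b2: (-5)p + (-3)(1−p) = −2p − 3.
Setting these equal: 3p − 6 = −2p − 3 ⇒ 5p = 3 ⇒ p = 3/5, and the value is (3)·(3/5) − 6 = -21/5.
For Player 2: with q = P(b1), equating I's and II's payoffs gives 2q − 5 = −3q − 3 ⇒ q = 2/5.

2/5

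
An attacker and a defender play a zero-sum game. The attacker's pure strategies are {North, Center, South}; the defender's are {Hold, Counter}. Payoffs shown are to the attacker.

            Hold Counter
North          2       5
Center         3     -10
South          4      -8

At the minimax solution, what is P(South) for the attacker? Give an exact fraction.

1/5

Row minima: North → 2, Center → -10, South → -8; maximin = 2.
Column maxima: Hold → 4, Counter → 5; minimax = 4.
2 ≠ 4, so there is no saddle point; optimal play is mixed.
Center is strictly dominated by South, so the attacker never plays it.
On the remaining 2×2 (North, South vs Hold, Counter):
Let the attacker play North with probability p. Expected payoff against Hold: 2p + 4(1−p) = −2p + 4; against Counter: 5p + (-8)(1−p) = 13p − 8.
Setting these equal: −2p + 4 = 13p − 8 ⇒ −15p = -12 ⇒ p = 4/5, and the value is (-2)·(4/5) + 4 = 12/5.
For the defender: with q = P(Hold), equating North's and South's payoffs gives −3q + 5 = 12q − 8 ⇒ q = 13/15.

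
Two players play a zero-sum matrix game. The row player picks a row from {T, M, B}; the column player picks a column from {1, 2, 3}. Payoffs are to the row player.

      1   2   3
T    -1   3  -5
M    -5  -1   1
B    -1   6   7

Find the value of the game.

-1

Row minima: T → -5, M → -5, B → -1; maximin = -1.
Column maxima: 1 → -1, 2 → 6, 3 → 7; minimax = -1.
Since maximin = minimax = -1, there is a saddle point and the value is -1.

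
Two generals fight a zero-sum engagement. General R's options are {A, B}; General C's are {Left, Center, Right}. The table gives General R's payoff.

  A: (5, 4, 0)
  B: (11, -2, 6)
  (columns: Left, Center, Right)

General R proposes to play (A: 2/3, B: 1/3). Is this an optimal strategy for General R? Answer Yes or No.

Yes

Against Left this mix gives (2/3)·5 + (1/3)·11 = 7.
Against Center this mix gives (2/3)·4 + (1/3)·(-2) = 2.
Against Right this mix gives (2/3)·0 + (1/3)·6 = 2.
All of General C's active replies (Center, Right) yield 2, and no column does worse for General R. The mix makes General C indifferent and guarantees 2, so it is optimal.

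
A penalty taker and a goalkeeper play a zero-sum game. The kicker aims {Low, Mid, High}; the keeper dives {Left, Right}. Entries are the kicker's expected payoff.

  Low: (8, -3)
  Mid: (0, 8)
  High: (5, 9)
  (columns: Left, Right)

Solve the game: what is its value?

Row minima: Low → -3, Mid → 0, High → 5; maximin = 5.
Column maxima: Left → 8, Right → 9; minimax = 8.
5 ≠ 8, so there is no saddle point; optimal play is mixed.
Mid is strictly dominated by High, so the kicker never plays it.
On the remaining 2×2 (Low, High vs Left, Right):
Let the kicker play Low with probability p. Expected payoff against Left: 8p + 5(1−p) = 3p + 5; against Right: (-3)p + 9(1−p) = −12p + 9.
Setting these equal: 3p + 5 = −12p + 9 ⇒ 15p = 4 ⇒ p = 4/15, and the value is (3)·(4/15) + 5 = 29/5.
For the keeper: with q = P(Left), equating Low's and High's payoffs gives 11q − 3 = −4q + 9 ⇒ q = 4/5.

29/5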